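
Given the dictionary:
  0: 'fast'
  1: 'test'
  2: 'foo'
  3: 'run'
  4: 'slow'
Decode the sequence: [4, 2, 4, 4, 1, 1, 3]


Look up each index in the dictionary:
  4 -> 'slow'
  2 -> 'foo'
  4 -> 'slow'
  4 -> 'slow'
  1 -> 'test'
  1 -> 'test'
  3 -> 'run'

Decoded: "slow foo slow slow test test run"


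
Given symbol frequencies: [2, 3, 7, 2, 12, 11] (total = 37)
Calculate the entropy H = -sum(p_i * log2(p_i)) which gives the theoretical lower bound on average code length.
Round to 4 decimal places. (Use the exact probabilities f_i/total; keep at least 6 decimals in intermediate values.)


Per-symbol terms -p_i * log2(p_i) with p_i = f_i/37:
  p = 2/37 = 0.054054: log2(p) = -4.209453, -p*log2(p) = 0.227538
  p = 3/37 = 0.081081: log2(p) = -3.624491, -p*log2(p) = 0.293878
  p = 7/37 = 0.189189: log2(p) = -2.402098, -p*log2(p) = 0.454451
  p = 2/37 = 0.054054: log2(p) = -4.209453, -p*log2(p) = 0.227538
  p = 12/37 = 0.324324: log2(p) = -1.624491, -p*log2(p) = 0.526862
  p = 11/37 = 0.297297: log2(p) = -1.750022, -p*log2(p) = 0.520277
H = 0.227538 + 0.293878 + 0.454451 + 0.227538 + 0.526862 + 0.520277 = 2.250544

H = 2.2505 bits/symbol


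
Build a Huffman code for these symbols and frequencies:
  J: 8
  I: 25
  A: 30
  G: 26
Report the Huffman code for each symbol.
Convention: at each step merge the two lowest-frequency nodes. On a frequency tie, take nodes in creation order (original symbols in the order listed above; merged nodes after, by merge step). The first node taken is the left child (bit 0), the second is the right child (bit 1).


Huffman tree construction:
Step 1: Merge J(8) + I(25) = 33
Step 2: Merge G(26) + A(30) = 56
Step 3: Merge (J+I)(33) + (G+A)(56) = 89
Read each symbol's code off the tree from the root (left child = 0, right child = 1).

Codes:
  J: 00 (length 2)
  I: 01 (length 2)
  A: 11 (length 2)
  G: 10 (length 2)
Average code length: 178/89 = 2.0000 bits/symbol


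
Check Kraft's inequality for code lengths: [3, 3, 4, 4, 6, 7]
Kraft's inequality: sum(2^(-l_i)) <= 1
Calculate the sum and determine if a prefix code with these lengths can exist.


Sum = 2^(-3) + 2^(-3) + 2^(-4) + 2^(-4) + 2^(-6) + 2^(-7)
    = 0.125 + 0.125 + 0.0625 + 0.0625 + 0.015625 + 0.0078125
    = 51/128 = 0.3984375
Since 0.3984375 <= 1, Kraft's inequality IS satisfied.
A prefix code with these lengths CAN exist.

Kraft sum = 0.3984375. Satisfied.


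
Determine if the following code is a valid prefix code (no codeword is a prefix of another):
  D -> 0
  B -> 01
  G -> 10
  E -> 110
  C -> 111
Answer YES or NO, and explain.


Checking each pair (does one codeword prefix another?):
  D='0' vs B='01': prefix -- VIOLATION

NO -- this is NOT a valid prefix code. D (0) is a prefix of B (01).


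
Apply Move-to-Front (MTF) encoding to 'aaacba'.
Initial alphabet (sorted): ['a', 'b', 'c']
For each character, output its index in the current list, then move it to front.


MTF encoding:
'a': index 0 in ['a', 'b', 'c'] -> ['a', 'b', 'c']
'a': index 0 in ['a', 'b', 'c'] -> ['a', 'b', 'c']
'a': index 0 in ['a', 'b', 'c'] -> ['a', 'b', 'c']
'c': index 2 in ['a', 'b', 'c'] -> ['c', 'a', 'b']
'b': index 2 in ['c', 'a', 'b'] -> ['b', 'c', 'a']
'a': index 2 in ['b', 'c', 'a'] -> ['a', 'b', 'c']


Output: [0, 0, 0, 2, 2, 2]


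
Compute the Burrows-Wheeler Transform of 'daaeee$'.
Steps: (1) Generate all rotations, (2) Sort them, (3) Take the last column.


Rotations (sorted):
  0: $daaeee -> last char: e
  1: aaeee$d -> last char: d
  2: aeee$da -> last char: a
  3: daaeee$ -> last char: $
  4: e$daaee -> last char: e
  5: ee$daae -> last char: e
  6: eee$daa -> last char: a


BWT = eda$eea


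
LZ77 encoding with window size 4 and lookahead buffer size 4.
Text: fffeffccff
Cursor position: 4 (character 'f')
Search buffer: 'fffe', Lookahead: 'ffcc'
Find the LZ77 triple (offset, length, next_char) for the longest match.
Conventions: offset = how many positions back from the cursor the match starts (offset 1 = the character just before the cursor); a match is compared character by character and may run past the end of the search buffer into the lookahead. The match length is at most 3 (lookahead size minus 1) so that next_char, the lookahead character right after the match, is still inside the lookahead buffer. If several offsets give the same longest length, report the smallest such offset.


Try each offset into the search buffer:
  offset=1 (pos 3, char 'e'): match length 0
  offset=2 (pos 2, char 'f'): match length 1
  offset=3 (pos 1, char 'f'): match length 2
  offset=4 (pos 0, char 'f'): match length 2
Longest match has length 2, found at offsets 3, 4; take the smallest, offset 3.
next_char = character at position 4 + 2 = 6 -> 'c'

Best match: offset=3, length=2 (matching 'ff' starting at position 1)
LZ77 triple: (3, 2, 'c')


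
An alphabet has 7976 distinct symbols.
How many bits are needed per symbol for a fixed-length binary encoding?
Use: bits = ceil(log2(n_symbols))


log2(7976) = 12.9614
Bracket: 2^12 = 4096 < 7976 <= 2^13 = 8192
So ceil(log2(7976)) = 13

bits = ceil(log2(7976)) = ceil(12.9614) = 13 bits


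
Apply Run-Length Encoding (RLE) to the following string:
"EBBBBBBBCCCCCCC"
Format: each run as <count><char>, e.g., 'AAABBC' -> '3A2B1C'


Scanning runs left to right:
  i=0: run of 'E' x 1 -> '1E'
  i=1: run of 'B' x 7 -> '7B'
  i=8: run of 'C' x 7 -> '7C'

RLE = 1E7B7C


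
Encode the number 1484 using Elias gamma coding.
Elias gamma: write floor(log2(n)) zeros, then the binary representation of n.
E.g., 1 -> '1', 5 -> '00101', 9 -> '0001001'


num_bits = floor(log2(1484)) + 1 = 11
leading_zeros = num_bits - 1 = 10
binary(1484) = 10111001100

Elias gamma(1484) = '0000000000' + '10111001100' = 000000000010111001100 (21 bits)


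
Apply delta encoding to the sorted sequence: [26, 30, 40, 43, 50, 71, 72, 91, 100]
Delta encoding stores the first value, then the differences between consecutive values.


First value: 26
Deltas:
  30 - 26 = 4
  40 - 30 = 10
  43 - 40 = 3
  50 - 43 = 7
  71 - 50 = 21
  72 - 71 = 1
  91 - 72 = 19
  100 - 91 = 9


Delta encoded: [26, 4, 10, 3, 7, 21, 1, 19, 9]


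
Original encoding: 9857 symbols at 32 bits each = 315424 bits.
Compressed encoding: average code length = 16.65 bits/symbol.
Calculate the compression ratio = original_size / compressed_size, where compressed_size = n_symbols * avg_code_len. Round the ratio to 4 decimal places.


original_size = n_symbols * orig_bits = 9857 * 32 = 315424 bits
compressed_size = n_symbols * avg_code_len = 9857 * 16.65 = 164119.05 bits
ratio = original_size / compressed_size = 315424 / 164119.05 = 1.9219

Compression ratio = 1.9219


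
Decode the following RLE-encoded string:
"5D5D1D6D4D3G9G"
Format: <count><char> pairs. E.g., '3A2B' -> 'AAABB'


Expanding each <count><char> pair:
  5D -> 'DDDDD'
  5D -> 'DDDDD'
  1D -> 'D'
  6D -> 'DDDDDD'
  4D -> 'DDDD'
  3G -> 'GGG'
  9G -> 'GGGGGGGGG'

Decoded = DDDDDDDDDDDDDDDDDDDDDGGGGGGGGGGGG


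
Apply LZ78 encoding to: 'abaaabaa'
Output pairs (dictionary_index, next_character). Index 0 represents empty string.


LZ78 encoding steps:
Dictionary: {0: ''}
Step 1: w='' (idx 0), next='a' -> output (0, 'a'), add 'a' as idx 1
Step 2: w='' (idx 0), next='b' -> output (0, 'b'), add 'b' as idx 2
Step 3: w='a' (idx 1), next='a' -> output (1, 'a'), add 'aa' as idx 3
Step 4: w='a' (idx 1), next='b' -> output (1, 'b'), add 'ab' as idx 4
Step 5: w='aa' (idx 3), end of input -> output (3, '')


Encoded: [(0, 'a'), (0, 'b'), (1, 'a'), (1, 'b'), (3, '')]


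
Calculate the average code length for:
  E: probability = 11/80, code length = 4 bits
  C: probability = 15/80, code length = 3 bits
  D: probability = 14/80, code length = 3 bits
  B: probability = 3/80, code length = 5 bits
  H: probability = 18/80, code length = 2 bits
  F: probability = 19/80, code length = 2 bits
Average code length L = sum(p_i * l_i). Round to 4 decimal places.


Weighted contributions p_i * l_i:
  E: (11/80) * 4 = 44/80
  C: (15/80) * 3 = 45/80
  D: (14/80) * 3 = 42/80
  B: (3/80) * 5 = 15/80
  H: (18/80) * 2 = 36/80
  F: (19/80) * 2 = 38/80
Sum = (44 + 45 + 42 + 15 + 36 + 38)/80 = 220/80

L = 220/80 = 2.7500 bits/symbol


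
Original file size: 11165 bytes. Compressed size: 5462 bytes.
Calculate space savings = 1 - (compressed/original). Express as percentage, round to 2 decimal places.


ratio = compressed/original = 5462/11165 = 0.489207
savings = 1 - ratio = 1 - 0.489207 = 0.510793
as a percentage: 0.510793 * 100 = 51.08%

Space savings = 1 - 5462/11165 = 51.08%


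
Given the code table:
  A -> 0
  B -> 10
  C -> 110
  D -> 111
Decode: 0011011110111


Decoding:
0 -> A
0 -> A
110 -> C
111 -> D
10 -> B
111 -> D


Result: AACDBD


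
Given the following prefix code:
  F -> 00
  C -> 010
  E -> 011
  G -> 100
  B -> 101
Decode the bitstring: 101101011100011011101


Decoding step by step:
Bits 101 -> B
Bits 101 -> B
Bits 011 -> E
Bits 100 -> G
Bits 011 -> E
Bits 011 -> E
Bits 101 -> B


Decoded message: BBEGEEB


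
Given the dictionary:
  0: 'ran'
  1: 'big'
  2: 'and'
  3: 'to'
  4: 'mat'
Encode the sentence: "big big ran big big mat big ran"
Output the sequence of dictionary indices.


Look up each word in the dictionary:
  'big' -> 1
  'big' -> 1
  'ran' -> 0
  'big' -> 1
  'big' -> 1
  'mat' -> 4
  'big' -> 1
  'ran' -> 0

Encoded: [1, 1, 0, 1, 1, 4, 1, 0]


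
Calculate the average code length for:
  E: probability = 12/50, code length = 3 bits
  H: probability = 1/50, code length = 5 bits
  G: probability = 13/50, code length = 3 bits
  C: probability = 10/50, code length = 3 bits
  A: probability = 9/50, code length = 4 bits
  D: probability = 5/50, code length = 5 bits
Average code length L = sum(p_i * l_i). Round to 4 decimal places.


Weighted contributions p_i * l_i:
  E: (12/50) * 3 = 36/50
  H: (1/50) * 5 = 5/50
  G: (13/50) * 3 = 39/50
  C: (10/50) * 3 = 30/50
  A: (9/50) * 4 = 36/50
  D: (5/50) * 5 = 25/50
Sum = (36 + 5 + 39 + 30 + 36 + 25)/50 = 171/50

L = 171/50 = 3.4200 bits/symbol


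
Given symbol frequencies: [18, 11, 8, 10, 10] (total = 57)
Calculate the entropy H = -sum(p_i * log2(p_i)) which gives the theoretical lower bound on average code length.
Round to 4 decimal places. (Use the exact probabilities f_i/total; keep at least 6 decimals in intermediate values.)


Per-symbol terms -p_i * log2(p_i) with p_i = f_i/57:
  p = 18/57 = 0.315789: log2(p) = -1.662965, -p*log2(p) = 0.525147
  p = 11/57 = 0.192982: log2(p) = -2.373458, -p*log2(p) = 0.458036
  p = 8/57 = 0.140351: log2(p) = -2.832890, -p*log2(p) = 0.397599
  p = 10/57 = 0.175439: log2(p) = -2.510962, -p*log2(p) = 0.440520
  p = 10/57 = 0.175439: log2(p) = -2.510962, -p*log2(p) = 0.440520
H = 0.525147 + 0.458036 + 0.397599 + 0.440520 + 0.440520 = 2.261822

H = 2.2618 bits/symbol


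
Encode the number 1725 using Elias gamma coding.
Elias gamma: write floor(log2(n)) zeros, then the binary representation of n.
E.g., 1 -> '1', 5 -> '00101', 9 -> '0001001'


num_bits = floor(log2(1725)) + 1 = 11
leading_zeros = num_bits - 1 = 10
binary(1725) = 11010111101

Elias gamma(1725) = '0000000000' + '11010111101' = 000000000011010111101 (21 bits)


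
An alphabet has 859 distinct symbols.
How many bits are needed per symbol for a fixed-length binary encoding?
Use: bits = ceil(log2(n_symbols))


log2(859) = 9.7465
Bracket: 2^9 = 512 < 859 <= 2^10 = 1024
So ceil(log2(859)) = 10

bits = ceil(log2(859)) = ceil(9.7465) = 10 bits


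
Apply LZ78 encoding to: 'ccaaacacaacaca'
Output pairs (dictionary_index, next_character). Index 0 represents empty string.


LZ78 encoding steps:
Dictionary: {0: ''}
Step 1: w='' (idx 0), next='c' -> output (0, 'c'), add 'c' as idx 1
Step 2: w='c' (idx 1), next='a' -> output (1, 'a'), add 'ca' as idx 2
Step 3: w='' (idx 0), next='a' -> output (0, 'a'), add 'a' as idx 3
Step 4: w='a' (idx 3), next='c' -> output (3, 'c'), add 'ac' as idx 4
Step 5: w='ac' (idx 4), next='a' -> output (4, 'a'), add 'aca' as idx 5
Step 6: w='aca' (idx 5), next='c' -> output (5, 'c'), add 'acac' as idx 6
Step 7: w='a' (idx 3), end of input -> output (3, '')


Encoded: [(0, 'c'), (1, 'a'), (0, 'a'), (3, 'c'), (4, 'a'), (5, 'c'), (3, '')]


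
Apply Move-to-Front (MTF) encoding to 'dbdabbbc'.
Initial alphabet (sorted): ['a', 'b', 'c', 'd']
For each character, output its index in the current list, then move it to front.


MTF encoding:
'd': index 3 in ['a', 'b', 'c', 'd'] -> ['d', 'a', 'b', 'c']
'b': index 2 in ['d', 'a', 'b', 'c'] -> ['b', 'd', 'a', 'c']
'd': index 1 in ['b', 'd', 'a', 'c'] -> ['d', 'b', 'a', 'c']
'a': index 2 in ['d', 'b', 'a', 'c'] -> ['a', 'd', 'b', 'c']
'b': index 2 in ['a', 'd', 'b', 'c'] -> ['b', 'a', 'd', 'c']
'b': index 0 in ['b', 'a', 'd', 'c'] -> ['b', 'a', 'd', 'c']
'b': index 0 in ['b', 'a', 'd', 'c'] -> ['b', 'a', 'd', 'c']
'c': index 3 in ['b', 'a', 'd', 'c'] -> ['c', 'b', 'a', 'd']


Output: [3, 2, 1, 2, 2, 0, 0, 3]


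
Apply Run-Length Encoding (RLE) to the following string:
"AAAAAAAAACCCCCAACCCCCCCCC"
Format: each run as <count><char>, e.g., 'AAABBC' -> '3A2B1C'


Scanning runs left to right:
  i=0: run of 'A' x 9 -> '9A'
  i=9: run of 'C' x 5 -> '5C'
  i=14: run of 'A' x 2 -> '2A'
  i=16: run of 'C' x 9 -> '9C'

RLE = 9A5C2A9C


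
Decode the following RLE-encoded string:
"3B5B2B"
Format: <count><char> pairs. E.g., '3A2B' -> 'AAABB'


Expanding each <count><char> pair:
  3B -> 'BBB'
  5B -> 'BBBBB'
  2B -> 'BB'

Decoded = BBBBBBBBBB


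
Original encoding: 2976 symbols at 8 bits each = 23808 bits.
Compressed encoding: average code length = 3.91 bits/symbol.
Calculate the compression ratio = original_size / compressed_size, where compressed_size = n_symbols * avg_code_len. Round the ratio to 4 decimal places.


original_size = n_symbols * orig_bits = 2976 * 8 = 23808 bits
compressed_size = n_symbols * avg_code_len = 2976 * 3.91 = 11636.16 bits
ratio = original_size / compressed_size = 23808 / 11636.16 = 2.046

Compression ratio = 2.046


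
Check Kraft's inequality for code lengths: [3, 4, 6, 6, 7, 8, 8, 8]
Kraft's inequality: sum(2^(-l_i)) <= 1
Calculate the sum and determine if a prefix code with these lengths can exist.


Sum = 2^(-3) + 2^(-4) + 2^(-6) + 2^(-6) + 2^(-7) + 2^(-8) + 2^(-8) + 2^(-8)
    = 0.125 + 0.0625 + 0.015625 + 0.015625 + 0.0078125 + 0.00390625 + 0.00390625 + 0.00390625
    = 61/256 = 0.23828125
Since 0.23828125 <= 1, Kraft's inequality IS satisfied.
A prefix code with these lengths CAN exist.

Kraft sum = 0.23828125. Satisfied.


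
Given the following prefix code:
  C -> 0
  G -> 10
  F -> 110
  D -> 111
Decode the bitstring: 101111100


Decoding step by step:
Bits 10 -> G
Bits 111 -> D
Bits 110 -> F
Bits 0 -> C


Decoded message: GDFC


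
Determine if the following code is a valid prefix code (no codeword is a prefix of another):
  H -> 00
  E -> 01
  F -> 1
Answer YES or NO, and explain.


Checking each pair (does one codeword prefix another?):
  H='00' vs E='01': no prefix
  H='00' vs F='1': no prefix
  E='01' vs H='00': no prefix
  E='01' vs F='1': no prefix
  F='1' vs H='00': no prefix
  F='1' vs E='01': no prefix
No violation found over all pairs.

YES -- this is a valid prefix code. No codeword is a prefix of any other codeword.


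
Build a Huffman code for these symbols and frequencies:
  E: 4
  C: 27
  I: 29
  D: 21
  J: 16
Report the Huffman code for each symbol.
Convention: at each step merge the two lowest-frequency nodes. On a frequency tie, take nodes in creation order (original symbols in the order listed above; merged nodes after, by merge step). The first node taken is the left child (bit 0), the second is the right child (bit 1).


Huffman tree construction:
Step 1: Merge E(4) + J(16) = 20
Step 2: Merge (E+J)(20) + D(21) = 41
Step 3: Merge C(27) + I(29) = 56
Step 4: Merge ((E+J)+D)(41) + (C+I)(56) = 97
Read each symbol's code off the tree from the root (left child = 0, right child = 1).

Codes:
  E: 000 (length 3)
  C: 10 (length 2)
  I: 11 (length 2)
  D: 01 (length 2)
  J: 001 (length 3)
Average code length: 214/97 = 2.2062 bits/symbol


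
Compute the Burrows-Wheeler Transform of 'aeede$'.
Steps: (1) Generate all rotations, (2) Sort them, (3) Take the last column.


Rotations (sorted):
  0: $aeede -> last char: e
  1: aeede$ -> last char: $
  2: de$aee -> last char: e
  3: e$aeed -> last char: d
  4: ede$ae -> last char: e
  5: eede$a -> last char: a


BWT = e$edea


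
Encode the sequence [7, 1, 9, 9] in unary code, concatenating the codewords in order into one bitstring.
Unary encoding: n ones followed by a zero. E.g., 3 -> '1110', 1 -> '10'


Encode each number as n ones followed by a terminating 0:
  7 -> 11111110 (8 bits)
  1 -> 10 (2 bits)
  9 -> 1111111110 (10 bits)
  9 -> 1111111110 (10 bits)
Total length = 8 + 2 + 10 + 10 = 30 bits.

Unary([7, 1, 9, 9]) = 111111101011111111101111111110 (30 bits)


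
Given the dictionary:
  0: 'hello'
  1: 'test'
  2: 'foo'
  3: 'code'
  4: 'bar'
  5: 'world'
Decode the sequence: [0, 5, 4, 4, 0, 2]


Look up each index in the dictionary:
  0 -> 'hello'
  5 -> 'world'
  4 -> 'bar'
  4 -> 'bar'
  0 -> 'hello'
  2 -> 'foo'

Decoded: "hello world bar bar hello foo"


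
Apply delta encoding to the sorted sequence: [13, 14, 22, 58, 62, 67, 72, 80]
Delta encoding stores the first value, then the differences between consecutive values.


First value: 13
Deltas:
  14 - 13 = 1
  22 - 14 = 8
  58 - 22 = 36
  62 - 58 = 4
  67 - 62 = 5
  72 - 67 = 5
  80 - 72 = 8


Delta encoded: [13, 1, 8, 36, 4, 5, 5, 8]


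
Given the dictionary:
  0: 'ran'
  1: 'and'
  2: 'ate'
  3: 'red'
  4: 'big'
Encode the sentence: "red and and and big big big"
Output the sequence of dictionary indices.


Look up each word in the dictionary:
  'red' -> 3
  'and' -> 1
  'and' -> 1
  'and' -> 1
  'big' -> 4
  'big' -> 4
  'big' -> 4

Encoded: [3, 1, 1, 1, 4, 4, 4]


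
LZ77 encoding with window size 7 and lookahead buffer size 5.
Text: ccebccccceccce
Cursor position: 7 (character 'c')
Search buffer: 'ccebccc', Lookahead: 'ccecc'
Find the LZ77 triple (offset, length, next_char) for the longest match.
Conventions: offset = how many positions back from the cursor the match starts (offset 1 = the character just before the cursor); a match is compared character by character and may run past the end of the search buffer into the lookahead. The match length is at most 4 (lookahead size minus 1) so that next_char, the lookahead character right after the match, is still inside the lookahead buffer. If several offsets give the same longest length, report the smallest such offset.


Try each offset into the search buffer:
  offset=1 (pos 6, char 'c'): match length 2
  offset=2 (pos 5, char 'c'): match length 2
  offset=3 (pos 4, char 'c'): match length 2
  offset=4 (pos 3, char 'b'): match length 0
  offset=5 (pos 2, char 'e'): match length 0
  offset=6 (pos 1, char 'c'): match length 1
  offset=7 (pos 0, char 'c'): match length 3
Longest match has length 3 at offset 7.
next_char = character at position 7 + 3 = 10 -> 'c'

Best match: offset=7, length=3 (matching 'cce' starting at position 0)
LZ77 triple: (7, 3, 'c')


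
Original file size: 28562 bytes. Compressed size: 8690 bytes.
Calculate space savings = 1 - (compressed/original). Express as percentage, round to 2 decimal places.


ratio = compressed/original = 8690/28562 = 0.30425
savings = 1 - ratio = 1 - 0.30425 = 0.69575
as a percentage: 0.69575 * 100 = 69.57%

Space savings = 1 - 8690/28562 = 69.57%


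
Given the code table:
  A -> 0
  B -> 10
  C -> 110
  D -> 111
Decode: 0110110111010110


Decoding:
0 -> A
110 -> C
110 -> C
111 -> D
0 -> A
10 -> B
110 -> C


Result: ACCDABC


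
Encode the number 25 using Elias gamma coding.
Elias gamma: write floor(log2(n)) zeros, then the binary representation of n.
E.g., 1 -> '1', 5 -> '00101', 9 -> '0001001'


num_bits = floor(log2(25)) + 1 = 5
leading_zeros = num_bits - 1 = 4
binary(25) = 11001

Elias gamma(25) = '0000' + '11001' = 000011001 (9 bits)


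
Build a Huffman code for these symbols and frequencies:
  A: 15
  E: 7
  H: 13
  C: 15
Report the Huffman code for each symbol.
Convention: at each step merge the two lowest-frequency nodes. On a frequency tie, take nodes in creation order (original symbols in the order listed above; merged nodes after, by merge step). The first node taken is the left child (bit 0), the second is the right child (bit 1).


Huffman tree construction:
Step 1: Merge E(7) + H(13) = 20
Step 2: Merge A(15) + C(15) = 30
Step 3: Merge (E+H)(20) + (A+C)(30) = 50
Read each symbol's code off the tree from the root (left child = 0, right child = 1).

Codes:
  A: 10 (length 2)
  E: 00 (length 2)
  H: 01 (length 2)
  C: 11 (length 2)
Average code length: 100/50 = 2.0000 bits/symbol


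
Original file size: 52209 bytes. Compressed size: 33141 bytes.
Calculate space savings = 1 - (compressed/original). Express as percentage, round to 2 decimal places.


ratio = compressed/original = 33141/52209 = 0.634776
savings = 1 - ratio = 1 - 0.634776 = 0.365224
as a percentage: 0.365224 * 100 = 36.52%

Space savings = 1 - 33141/52209 = 36.52%


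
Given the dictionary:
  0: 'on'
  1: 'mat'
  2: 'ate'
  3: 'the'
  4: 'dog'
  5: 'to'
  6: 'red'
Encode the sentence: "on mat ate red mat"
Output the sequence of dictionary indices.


Look up each word in the dictionary:
  'on' -> 0
  'mat' -> 1
  'ate' -> 2
  'red' -> 6
  'mat' -> 1

Encoded: [0, 1, 2, 6, 1]


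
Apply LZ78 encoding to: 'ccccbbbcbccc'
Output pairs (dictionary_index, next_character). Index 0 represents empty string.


LZ78 encoding steps:
Dictionary: {0: ''}
Step 1: w='' (idx 0), next='c' -> output (0, 'c'), add 'c' as idx 1
Step 2: w='c' (idx 1), next='c' -> output (1, 'c'), add 'cc' as idx 2
Step 3: w='c' (idx 1), next='b' -> output (1, 'b'), add 'cb' as idx 3
Step 4: w='' (idx 0), next='b' -> output (0, 'b'), add 'b' as idx 4
Step 5: w='b' (idx 4), next='c' -> output (4, 'c'), add 'bc' as idx 5
Step 6: w='bc' (idx 5), next='c' -> output (5, 'c'), add 'bcc' as idx 6
Step 7: w='c' (idx 1), end of input -> output (1, '')


Encoded: [(0, 'c'), (1, 'c'), (1, 'b'), (0, 'b'), (4, 'c'), (5, 'c'), (1, '')]


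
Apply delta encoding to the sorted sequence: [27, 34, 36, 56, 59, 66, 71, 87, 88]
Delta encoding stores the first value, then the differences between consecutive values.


First value: 27
Deltas:
  34 - 27 = 7
  36 - 34 = 2
  56 - 36 = 20
  59 - 56 = 3
  66 - 59 = 7
  71 - 66 = 5
  87 - 71 = 16
  88 - 87 = 1


Delta encoded: [27, 7, 2, 20, 3, 7, 5, 16, 1]


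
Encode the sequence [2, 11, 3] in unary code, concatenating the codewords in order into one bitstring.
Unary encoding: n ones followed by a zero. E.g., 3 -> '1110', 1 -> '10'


Encode each number as n ones followed by a terminating 0:
  2 -> 110 (3 bits)
  11 -> 111111111110 (12 bits)
  3 -> 1110 (4 bits)
Total length = 3 + 12 + 4 = 19 bits.

Unary([2, 11, 3]) = 1101111111111101110 (19 bits)


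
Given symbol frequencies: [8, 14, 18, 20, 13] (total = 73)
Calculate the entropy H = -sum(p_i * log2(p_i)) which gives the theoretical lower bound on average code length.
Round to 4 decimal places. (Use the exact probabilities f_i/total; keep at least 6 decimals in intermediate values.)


Per-symbol terms -p_i * log2(p_i) with p_i = f_i/73:
  p = 8/73 = 0.109589: log2(p) = -3.189825, -p*log2(p) = 0.349570
  p = 14/73 = 0.191781: log2(p) = -2.382470, -p*log2(p) = 0.456912
  p = 18/73 = 0.246575: log2(p) = -2.019900, -p*log2(p) = 0.498057
  p = 20/73 = 0.273973: log2(p) = -1.867896, -p*log2(p) = 0.511752
  p = 13/73 = 0.178082: log2(p) = -2.489385, -p*log2(p) = 0.443315
H = 0.349570 + 0.456912 + 0.498057 + 0.511752 + 0.443315 = 2.259606

H = 2.2596 bits/symbol


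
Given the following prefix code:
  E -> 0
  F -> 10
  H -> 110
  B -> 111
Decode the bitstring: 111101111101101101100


Decoding step by step:
Bits 111 -> B
Bits 10 -> F
Bits 111 -> B
Bits 110 -> H
Bits 110 -> H
Bits 110 -> H
Bits 110 -> H
Bits 0 -> E


Decoded message: BFBHHHHE


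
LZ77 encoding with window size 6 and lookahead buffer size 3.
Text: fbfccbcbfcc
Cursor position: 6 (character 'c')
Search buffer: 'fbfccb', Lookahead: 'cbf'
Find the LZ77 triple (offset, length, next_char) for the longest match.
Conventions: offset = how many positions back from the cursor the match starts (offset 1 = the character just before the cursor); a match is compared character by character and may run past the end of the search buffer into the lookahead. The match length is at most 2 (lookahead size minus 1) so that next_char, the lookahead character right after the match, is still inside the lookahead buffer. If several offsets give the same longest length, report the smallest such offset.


Try each offset into the search buffer:
  offset=1 (pos 5, char 'b'): match length 0
  offset=2 (pos 4, char 'c'): match length 2
  offset=3 (pos 3, char 'c'): match length 1
  offset=4 (pos 2, char 'f'): match length 0
  offset=5 (pos 1, char 'b'): match length 0
  offset=6 (pos 0, char 'f'): match length 0
Longest match has length 2 at offset 2.
next_char = character at position 6 + 2 = 8 -> 'f'

Best match: offset=2, length=2 (matching 'cb' starting at position 4)
LZ77 triple: (2, 2, 'f')


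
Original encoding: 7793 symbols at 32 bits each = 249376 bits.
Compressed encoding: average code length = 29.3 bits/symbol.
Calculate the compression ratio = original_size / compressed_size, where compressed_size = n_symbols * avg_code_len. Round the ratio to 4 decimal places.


original_size = n_symbols * orig_bits = 7793 * 32 = 249376 bits
compressed_size = n_symbols * avg_code_len = 7793 * 29.3 = 228334.9 bits
ratio = original_size / compressed_size = 249376 / 228334.9 = 1.0922

Compression ratio = 1.0922


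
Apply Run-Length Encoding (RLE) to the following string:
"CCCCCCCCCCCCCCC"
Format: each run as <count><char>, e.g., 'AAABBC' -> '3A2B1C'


Scanning runs left to right:
  i=0: run of 'C' x 15 -> '15C'

RLE = 15C


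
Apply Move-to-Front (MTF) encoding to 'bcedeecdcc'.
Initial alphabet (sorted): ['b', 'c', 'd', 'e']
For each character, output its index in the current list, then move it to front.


MTF encoding:
'b': index 0 in ['b', 'c', 'd', 'e'] -> ['b', 'c', 'd', 'e']
'c': index 1 in ['b', 'c', 'd', 'e'] -> ['c', 'b', 'd', 'e']
'e': index 3 in ['c', 'b', 'd', 'e'] -> ['e', 'c', 'b', 'd']
'd': index 3 in ['e', 'c', 'b', 'd'] -> ['d', 'e', 'c', 'b']
'e': index 1 in ['d', 'e', 'c', 'b'] -> ['e', 'd', 'c', 'b']
'e': index 0 in ['e', 'd', 'c', 'b'] -> ['e', 'd', 'c', 'b']
'c': index 2 in ['e', 'd', 'c', 'b'] -> ['c', 'e', 'd', 'b']
'd': index 2 in ['c', 'e', 'd', 'b'] -> ['d', 'c', 'e', 'b']
'c': index 1 in ['d', 'c', 'e', 'b'] -> ['c', 'd', 'e', 'b']
'c': index 0 in ['c', 'd', 'e', 'b'] -> ['c', 'd', 'e', 'b']


Output: [0, 1, 3, 3, 1, 0, 2, 2, 1, 0]


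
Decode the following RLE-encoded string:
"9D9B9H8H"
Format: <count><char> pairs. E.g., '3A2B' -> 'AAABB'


Expanding each <count><char> pair:
  9D -> 'DDDDDDDDD'
  9B -> 'BBBBBBBBB'
  9H -> 'HHHHHHHHH'
  8H -> 'HHHHHHHH'

Decoded = DDDDDDDDDBBBBBBBBBHHHHHHHHHHHHHHHHH


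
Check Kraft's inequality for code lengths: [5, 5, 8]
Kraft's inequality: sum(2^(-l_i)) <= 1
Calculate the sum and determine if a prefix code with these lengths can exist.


Sum = 2^(-5) + 2^(-5) + 2^(-8)
    = 0.03125 + 0.03125 + 0.00390625
    = 17/256 = 0.06640625
Since 0.06640625 <= 1, Kraft's inequality IS satisfied.
A prefix code with these lengths CAN exist.

Kraft sum = 0.06640625. Satisfied.


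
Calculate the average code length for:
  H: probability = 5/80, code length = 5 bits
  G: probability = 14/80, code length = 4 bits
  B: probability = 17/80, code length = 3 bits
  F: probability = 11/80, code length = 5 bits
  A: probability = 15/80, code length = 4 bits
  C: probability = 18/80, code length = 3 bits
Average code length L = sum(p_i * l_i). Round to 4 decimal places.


Weighted contributions p_i * l_i:
  H: (5/80) * 5 = 25/80
  G: (14/80) * 4 = 56/80
  B: (17/80) * 3 = 51/80
  F: (11/80) * 5 = 55/80
  A: (15/80) * 4 = 60/80
  C: (18/80) * 3 = 54/80
Sum = (25 + 56 + 51 + 55 + 60 + 54)/80 = 301/80

L = 301/80 = 3.7625 bits/symbol


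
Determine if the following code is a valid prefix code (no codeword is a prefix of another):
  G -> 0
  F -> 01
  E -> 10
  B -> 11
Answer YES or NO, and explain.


Checking each pair (does one codeword prefix another?):
  G='0' vs F='01': prefix -- VIOLATION

NO -- this is NOT a valid prefix code. G (0) is a prefix of F (01).


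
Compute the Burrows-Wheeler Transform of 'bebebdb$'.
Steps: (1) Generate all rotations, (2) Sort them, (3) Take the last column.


Rotations (sorted):
  0: $bebebdb -> last char: b
  1: b$bebebd -> last char: d
  2: bdb$bebe -> last char: e
  3: bebdb$be -> last char: e
  4: bebebdb$ -> last char: $
  5: db$bebeb -> last char: b
  6: ebdb$beb -> last char: b
  7: ebebdb$b -> last char: b


BWT = bdee$bbb


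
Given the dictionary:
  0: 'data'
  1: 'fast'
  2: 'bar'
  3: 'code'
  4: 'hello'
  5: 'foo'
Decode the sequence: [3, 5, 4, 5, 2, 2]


Look up each index in the dictionary:
  3 -> 'code'
  5 -> 'foo'
  4 -> 'hello'
  5 -> 'foo'
  2 -> 'bar'
  2 -> 'bar'

Decoded: "code foo hello foo bar bar"


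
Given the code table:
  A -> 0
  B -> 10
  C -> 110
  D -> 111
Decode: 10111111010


Decoding:
10 -> B
111 -> D
111 -> D
0 -> A
10 -> B


Result: BDDAB


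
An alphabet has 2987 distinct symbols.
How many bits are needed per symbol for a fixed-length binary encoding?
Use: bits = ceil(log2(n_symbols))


log2(2987) = 11.5445
Bracket: 2^11 = 2048 < 2987 <= 2^12 = 4096
So ceil(log2(2987)) = 12

bits = ceil(log2(2987)) = ceil(11.5445) = 12 bits


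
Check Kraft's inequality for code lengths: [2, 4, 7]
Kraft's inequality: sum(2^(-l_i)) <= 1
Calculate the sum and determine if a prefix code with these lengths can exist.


Sum = 2^(-2) + 2^(-4) + 2^(-7)
    = 0.25 + 0.0625 + 0.0078125
    = 41/128 = 0.3203125
Since 0.3203125 <= 1, Kraft's inequality IS satisfied.
A prefix code with these lengths CAN exist.

Kraft sum = 0.3203125. Satisfied.


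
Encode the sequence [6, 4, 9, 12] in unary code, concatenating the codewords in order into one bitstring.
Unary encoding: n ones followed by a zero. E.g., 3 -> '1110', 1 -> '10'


Encode each number as n ones followed by a terminating 0:
  6 -> 1111110 (7 bits)
  4 -> 11110 (5 bits)
  9 -> 1111111110 (10 bits)
  12 -> 1111111111110 (13 bits)
Total length = 7 + 5 + 10 + 13 = 35 bits.

Unary([6, 4, 9, 12]) = 11111101111011111111101111111111110 (35 bits)


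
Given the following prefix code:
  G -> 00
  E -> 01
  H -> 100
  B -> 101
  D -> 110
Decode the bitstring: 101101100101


Decoding step by step:
Bits 101 -> B
Bits 101 -> B
Bits 100 -> H
Bits 101 -> B


Decoded message: BBHB


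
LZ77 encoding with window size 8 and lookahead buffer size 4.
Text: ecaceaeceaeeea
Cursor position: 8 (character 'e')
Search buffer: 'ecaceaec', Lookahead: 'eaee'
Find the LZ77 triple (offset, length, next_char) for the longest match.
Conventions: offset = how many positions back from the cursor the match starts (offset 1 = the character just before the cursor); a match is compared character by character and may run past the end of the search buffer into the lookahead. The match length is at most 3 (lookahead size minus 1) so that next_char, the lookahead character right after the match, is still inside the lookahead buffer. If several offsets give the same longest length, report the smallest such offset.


Try each offset into the search buffer:
  offset=1 (pos 7, char 'c'): match length 0
  offset=2 (pos 6, char 'e'): match length 1
  offset=3 (pos 5, char 'a'): match length 0
  offset=4 (pos 4, char 'e'): match length 3
  offset=5 (pos 3, char 'c'): match length 0
  offset=6 (pos 2, char 'a'): match length 0
  offset=7 (pos 1, char 'c'): match length 0
  offset=8 (pos 0, char 'e'): match length 1
Longest match has length 3 at offset 4.
next_char = character at position 8 + 3 = 11 -> 'e'

Best match: offset=4, length=3 (matching 'eae' starting at position 4)
LZ77 triple: (4, 3, 'e')


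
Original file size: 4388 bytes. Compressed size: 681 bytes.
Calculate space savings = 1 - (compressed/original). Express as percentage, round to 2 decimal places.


ratio = compressed/original = 681/4388 = 0.155196
savings = 1 - ratio = 1 - 0.155196 = 0.844804
as a percentage: 0.844804 * 100 = 84.48%

Space savings = 1 - 681/4388 = 84.48%


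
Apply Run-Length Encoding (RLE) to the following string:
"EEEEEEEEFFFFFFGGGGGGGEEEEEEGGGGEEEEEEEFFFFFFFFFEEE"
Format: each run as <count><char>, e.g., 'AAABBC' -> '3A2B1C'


Scanning runs left to right:
  i=0: run of 'E' x 8 -> '8E'
  i=8: run of 'F' x 6 -> '6F'
  i=14: run of 'G' x 7 -> '7G'
  i=21: run of 'E' x 6 -> '6E'
  i=27: run of 'G' x 4 -> '4G'
  i=31: run of 'E' x 7 -> '7E'
  i=38: run of 'F' x 9 -> '9F'
  i=47: run of 'E' x 3 -> '3E'

RLE = 8E6F7G6E4G7E9F3E


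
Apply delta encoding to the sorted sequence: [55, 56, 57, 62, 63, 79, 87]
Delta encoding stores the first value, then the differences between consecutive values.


First value: 55
Deltas:
  56 - 55 = 1
  57 - 56 = 1
  62 - 57 = 5
  63 - 62 = 1
  79 - 63 = 16
  87 - 79 = 8


Delta encoded: [55, 1, 1, 5, 1, 16, 8]


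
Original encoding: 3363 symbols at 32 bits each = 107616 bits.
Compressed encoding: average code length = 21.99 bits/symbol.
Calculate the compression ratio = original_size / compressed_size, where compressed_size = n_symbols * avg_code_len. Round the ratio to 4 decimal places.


original_size = n_symbols * orig_bits = 3363 * 32 = 107616 bits
compressed_size = n_symbols * avg_code_len = 3363 * 21.99 = 73952.37 bits
ratio = original_size / compressed_size = 107616 / 73952.37 = 1.4552

Compression ratio = 1.4552


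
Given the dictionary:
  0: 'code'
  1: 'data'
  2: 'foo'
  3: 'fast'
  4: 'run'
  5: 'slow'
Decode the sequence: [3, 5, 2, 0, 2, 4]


Look up each index in the dictionary:
  3 -> 'fast'
  5 -> 'slow'
  2 -> 'foo'
  0 -> 'code'
  2 -> 'foo'
  4 -> 'run'

Decoded: "fast slow foo code foo run"


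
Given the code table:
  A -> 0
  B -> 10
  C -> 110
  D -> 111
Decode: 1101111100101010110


Decoding:
110 -> C
111 -> D
110 -> C
0 -> A
10 -> B
10 -> B
10 -> B
110 -> C


Result: CDCABBBC


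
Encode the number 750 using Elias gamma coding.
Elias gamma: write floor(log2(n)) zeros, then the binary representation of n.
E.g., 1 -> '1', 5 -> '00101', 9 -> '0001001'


num_bits = floor(log2(750)) + 1 = 10
leading_zeros = num_bits - 1 = 9
binary(750) = 1011101110

Elias gamma(750) = '000000000' + '1011101110' = 0000000001011101110 (19 bits)


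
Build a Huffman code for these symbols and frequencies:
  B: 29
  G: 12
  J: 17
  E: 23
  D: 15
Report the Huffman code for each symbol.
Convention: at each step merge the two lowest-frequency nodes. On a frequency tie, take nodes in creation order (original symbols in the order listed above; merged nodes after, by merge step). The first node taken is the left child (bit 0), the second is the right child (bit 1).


Huffman tree construction:
Step 1: Merge G(12) + D(15) = 27
Step 2: Merge J(17) + E(23) = 40
Step 3: Merge (G+D)(27) + B(29) = 56
Step 4: Merge (J+E)(40) + ((G+D)+B)(56) = 96
Read each symbol's code off the tree from the root (left child = 0, right child = 1).

Codes:
  B: 11 (length 2)
  G: 100 (length 3)
  J: 00 (length 2)
  E: 01 (length 2)
  D: 101 (length 3)
Average code length: 219/96 = 2.2813 bits/symbol


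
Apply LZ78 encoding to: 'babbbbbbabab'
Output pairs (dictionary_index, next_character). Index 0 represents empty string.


LZ78 encoding steps:
Dictionary: {0: ''}
Step 1: w='' (idx 0), next='b' -> output (0, 'b'), add 'b' as idx 1
Step 2: w='' (idx 0), next='a' -> output (0, 'a'), add 'a' as idx 2
Step 3: w='b' (idx 1), next='b' -> output (1, 'b'), add 'bb' as idx 3
Step 4: w='bb' (idx 3), next='b' -> output (3, 'b'), add 'bbb' as idx 4
Step 5: w='b' (idx 1), next='a' -> output (1, 'a'), add 'ba' as idx 5
Step 6: w='ba' (idx 5), next='b' -> output (5, 'b'), add 'bab' as idx 6


Encoded: [(0, 'b'), (0, 'a'), (1, 'b'), (3, 'b'), (1, 'a'), (5, 'b')]


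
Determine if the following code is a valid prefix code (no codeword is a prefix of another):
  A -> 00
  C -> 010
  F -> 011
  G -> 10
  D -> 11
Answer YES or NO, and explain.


Checking each pair (does one codeword prefix another?):
  A='00' vs C='010': no prefix
  A='00' vs F='011': no prefix
  A='00' vs G='10': no prefix
  A='00' vs D='11': no prefix
  C='010' vs A='00': no prefix
  C='010' vs F='011': no prefix
  C='010' vs G='10': no prefix
  C='010' vs D='11': no prefix
  F='011' vs A='00': no prefix
  F='011' vs C='010': no prefix
  F='011' vs G='10': no prefix
  F='011' vs D='11': no prefix
  G='10' vs A='00': no prefix
  G='10' vs C='010': no prefix
  G='10' vs F='011': no prefix
  G='10' vs D='11': no prefix
  D='11' vs A='00': no prefix
  D='11' vs C='010': no prefix
  D='11' vs F='011': no prefix
  D='11' vs G='10': no prefix
No violation found over all pairs.

YES -- this is a valid prefix code. No codeword is a prefix of any other codeword.


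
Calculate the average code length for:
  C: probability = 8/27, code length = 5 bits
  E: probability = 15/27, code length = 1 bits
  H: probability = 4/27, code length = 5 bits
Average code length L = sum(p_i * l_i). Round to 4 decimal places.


Weighted contributions p_i * l_i:
  C: (8/27) * 5 = 40/27
  E: (15/27) * 1 = 15/27
  H: (4/27) * 5 = 20/27
Sum = (40 + 15 + 20)/27 = 75/27

L = 75/27 = 2.7778 bits/symbol


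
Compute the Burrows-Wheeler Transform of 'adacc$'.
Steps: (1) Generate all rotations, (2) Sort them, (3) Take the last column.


Rotations (sorted):
  0: $adacc -> last char: c
  1: acc$ad -> last char: d
  2: adacc$ -> last char: $
  3: c$adac -> last char: c
  4: cc$ada -> last char: a
  5: dacc$a -> last char: a


BWT = cd$caa


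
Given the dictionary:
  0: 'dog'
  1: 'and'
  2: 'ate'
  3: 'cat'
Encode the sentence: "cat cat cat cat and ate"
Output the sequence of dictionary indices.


Look up each word in the dictionary:
  'cat' -> 3
  'cat' -> 3
  'cat' -> 3
  'cat' -> 3
  'and' -> 1
  'ate' -> 2

Encoded: [3, 3, 3, 3, 1, 2]


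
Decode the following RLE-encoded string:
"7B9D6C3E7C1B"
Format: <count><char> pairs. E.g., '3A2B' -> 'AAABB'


Expanding each <count><char> pair:
  7B -> 'BBBBBBB'
  9D -> 'DDDDDDDDD'
  6C -> 'CCCCCC'
  3E -> 'EEE'
  7C -> 'CCCCCCC'
  1B -> 'B'

Decoded = BBBBBBBDDDDDDDDDCCCCCCEEECCCCCCCB


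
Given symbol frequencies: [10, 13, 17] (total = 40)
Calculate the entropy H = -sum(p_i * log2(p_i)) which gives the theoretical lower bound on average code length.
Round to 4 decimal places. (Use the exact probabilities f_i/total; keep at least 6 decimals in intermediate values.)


Per-symbol terms -p_i * log2(p_i) with p_i = f_i/40:
  p = 10/40 = 0.250000: log2(p) = -2.000000, -p*log2(p) = 0.500000
  p = 13/40 = 0.325000: log2(p) = -1.621488, -p*log2(p) = 0.526984
  p = 17/40 = 0.425000: log2(p) = -1.234465, -p*log2(p) = 0.524648
H = 0.500000 + 0.526984 + 0.524648 = 1.551632

H = 1.5516 bits/symbol


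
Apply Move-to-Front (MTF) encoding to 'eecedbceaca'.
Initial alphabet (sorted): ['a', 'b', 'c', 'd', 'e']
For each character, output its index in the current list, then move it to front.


MTF encoding:
'e': index 4 in ['a', 'b', 'c', 'd', 'e'] -> ['e', 'a', 'b', 'c', 'd']
'e': index 0 in ['e', 'a', 'b', 'c', 'd'] -> ['e', 'a', 'b', 'c', 'd']
'c': index 3 in ['e', 'a', 'b', 'c', 'd'] -> ['c', 'e', 'a', 'b', 'd']
'e': index 1 in ['c', 'e', 'a', 'b', 'd'] -> ['e', 'c', 'a', 'b', 'd']
'd': index 4 in ['e', 'c', 'a', 'b', 'd'] -> ['d', 'e', 'c', 'a', 'b']
'b': index 4 in ['d', 'e', 'c', 'a', 'b'] -> ['b', 'd', 'e', 'c', 'a']
'c': index 3 in ['b', 'd', 'e', 'c', 'a'] -> ['c', 'b', 'd', 'e', 'a']
'e': index 3 in ['c', 'b', 'd', 'e', 'a'] -> ['e', 'c', 'b', 'd', 'a']
'a': index 4 in ['e', 'c', 'b', 'd', 'a'] -> ['a', 'e', 'c', 'b', 'd']
'c': index 2 in ['a', 'e', 'c', 'b', 'd'] -> ['c', 'a', 'e', 'b', 'd']
'a': index 1 in ['c', 'a', 'e', 'b', 'd'] -> ['a', 'c', 'e', 'b', 'd']


Output: [4, 0, 3, 1, 4, 4, 3, 3, 4, 2, 1]


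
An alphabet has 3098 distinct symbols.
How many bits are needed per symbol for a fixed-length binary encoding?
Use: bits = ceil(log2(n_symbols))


log2(3098) = 11.5971
Bracket: 2^11 = 2048 < 3098 <= 2^12 = 4096
So ceil(log2(3098)) = 12

bits = ceil(log2(3098)) = ceil(11.5971) = 12 bits
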